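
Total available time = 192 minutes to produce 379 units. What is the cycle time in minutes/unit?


Formula: CT = Available Time / Number of Units
CT = 192 min / 379 units
CT = 0.51 min/unit

0.51 min/unit


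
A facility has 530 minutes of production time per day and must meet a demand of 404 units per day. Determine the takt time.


Formula: Takt Time = Available Production Time / Customer Demand
Takt = 530 min/day / 404 units/day
Takt = 1.31 min/unit

1.31 min/unit


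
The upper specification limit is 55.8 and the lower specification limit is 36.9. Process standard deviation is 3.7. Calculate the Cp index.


Cp = (55.8 - 36.9) / (6 * 3.7)

0.85


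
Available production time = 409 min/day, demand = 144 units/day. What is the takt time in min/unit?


Formula: Takt Time = Available Production Time / Customer Demand
Takt = 409 min/day / 144 units/day
Takt = 2.84 min/unit

2.84 min/unit


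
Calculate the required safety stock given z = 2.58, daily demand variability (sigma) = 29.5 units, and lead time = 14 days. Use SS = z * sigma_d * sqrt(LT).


Formula: SS = z * sigma_d * sqrt(LT)
sqrt(LT) = sqrt(14) = 3.7417
SS = 2.58 * 29.5 * 3.7417
SS = 284.8 units

284.8 units


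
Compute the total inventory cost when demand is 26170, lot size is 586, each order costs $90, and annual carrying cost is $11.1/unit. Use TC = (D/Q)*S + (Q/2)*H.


TC = 26170/586 * 90 + 586/2 * 11.1

$7271.58


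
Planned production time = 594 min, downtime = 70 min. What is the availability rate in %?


Formula: Availability = (Planned Time - Downtime) / Planned Time * 100
Uptime = 594 - 70 = 524 min
Availability = 524 / 594 * 100 = 88.2%

88.2%


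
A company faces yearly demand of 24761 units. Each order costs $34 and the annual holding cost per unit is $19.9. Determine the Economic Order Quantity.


Formula: EOQ = sqrt(2 * D * S / H)
Numerator: 2 * 24761 * 34 = 1683748
2DS/H = 1683748 / 19.9 = 84610.5
EOQ = sqrt(84610.5) = 290.9 units

290.9 units


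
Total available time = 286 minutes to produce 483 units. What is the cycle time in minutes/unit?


Formula: CT = Available Time / Number of Units
CT = 286 min / 483 units
CT = 0.59 min/unit

0.59 min/unit


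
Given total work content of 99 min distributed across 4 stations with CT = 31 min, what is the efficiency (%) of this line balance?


Formula: Efficiency = Sum of Task Times / (N_stations * CT) * 100
Total station capacity = 4 stations * 31 min = 124 min
Efficiency = 99 / 124 * 100 = 79.8%

79.8%


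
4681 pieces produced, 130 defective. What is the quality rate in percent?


Formula: Quality Rate = Good Pieces / Total Pieces * 100
Good pieces = 4681 - 130 = 4551
QR = 4551 / 4681 * 100 = 97.2%

97.2%


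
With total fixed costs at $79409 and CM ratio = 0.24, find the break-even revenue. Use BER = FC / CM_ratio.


Formula: BER = Fixed Costs / Contribution Margin Ratio
BER = $79409 / 0.24
BER = $330870.83 (to the nearest cent)

$330870.83


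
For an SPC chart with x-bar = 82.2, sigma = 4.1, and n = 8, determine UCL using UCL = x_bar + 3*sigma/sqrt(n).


UCL = 82.2 + 3 * 4.1 / sqrt(8)

86.55


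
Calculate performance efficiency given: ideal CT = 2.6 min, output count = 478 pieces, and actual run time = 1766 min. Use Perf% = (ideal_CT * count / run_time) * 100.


Formula: Performance = (Ideal CT * Total Count) / Run Time * 100
Ideal output time = 2.6 * 478 = 1242.8 min
Performance = 1242.8 / 1766 * 100 = 70.4%

70.4%


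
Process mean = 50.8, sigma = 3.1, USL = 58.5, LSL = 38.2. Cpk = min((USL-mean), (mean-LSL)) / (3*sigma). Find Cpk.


Cpu = (58.5 - 50.8) / (3 * 3.1) = 0.83
Cpl = (50.8 - 38.2) / (3 * 3.1) = 1.35
Cpk = min(0.83, 1.35) = 0.83

0.83


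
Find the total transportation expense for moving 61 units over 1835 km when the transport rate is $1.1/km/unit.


TC = dist * cost * units = 1835 * 1.1 * 61 = $123128.50

$123128.50


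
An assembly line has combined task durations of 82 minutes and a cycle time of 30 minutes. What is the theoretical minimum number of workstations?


Formula: N_min = ceil(Sum of Task Times / Cycle Time)
N_min = ceil(82 min / 30 min) = ceil(2.7333)
N_min = 3 stations

3


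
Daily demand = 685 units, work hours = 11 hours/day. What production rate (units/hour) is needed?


Formula: Production Rate = Daily Demand / Available Hours
Rate = 685 units/day / 11 hours/day
Rate = 62.3 units/hour

62.3 units/hour


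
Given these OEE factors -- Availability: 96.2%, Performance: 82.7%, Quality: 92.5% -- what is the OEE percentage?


Formula: OEE = Availability * Performance * Quality / 10000
A * P = 96.2% * 82.7% / 100 = 79.56%
OEE = 79.56% * 92.5% / 100 = 73.6%

73.6%


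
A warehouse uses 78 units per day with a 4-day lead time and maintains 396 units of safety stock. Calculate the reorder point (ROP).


Formula: ROP = (Daily Demand * Lead Time) + Safety Stock
Demand during lead time = 78 * 4 = 312 units
ROP = 312 + 396 = 708 units

708 units


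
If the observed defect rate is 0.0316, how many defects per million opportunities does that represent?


DPMO = defect_rate * 1000000 = 0.0316 * 1000000

31600


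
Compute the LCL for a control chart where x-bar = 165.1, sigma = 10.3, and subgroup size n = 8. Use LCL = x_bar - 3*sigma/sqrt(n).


LCL = 165.1 - 3 * 10.3 / sqrt(8)

154.18


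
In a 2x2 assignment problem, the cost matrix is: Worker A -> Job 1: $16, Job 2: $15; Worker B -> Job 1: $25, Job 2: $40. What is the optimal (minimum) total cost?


Option 1: A->1 + B->2 = $16 + $40 = $56
Option 2: A->2 + B->1 = $15 + $25 = $40
Min cost = min($56, $40) = $40

$40


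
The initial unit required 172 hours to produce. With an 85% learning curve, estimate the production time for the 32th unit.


Formula: T_n = T_1 * (learning_rate)^(log2(n)) where learning_rate = rate/100
Doublings = log2(32) = 5
T_n = 172 * 0.85^5
T_n = 172 * 0.4437 = 76.3 hours

76.3 hours


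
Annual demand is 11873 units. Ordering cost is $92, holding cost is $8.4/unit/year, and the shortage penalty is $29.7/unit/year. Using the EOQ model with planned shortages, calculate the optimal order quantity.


Formula: EOQ* = sqrt(2DS/H) * sqrt((H+P)/P)
Base EOQ = sqrt(2*11873*92/8.4) = 509.98 units
Correction = sqrt((8.4+29.7)/29.7) = 1.13262
EOQ* = 509.98 * 1.13262 = 577.6 units

577.6 units


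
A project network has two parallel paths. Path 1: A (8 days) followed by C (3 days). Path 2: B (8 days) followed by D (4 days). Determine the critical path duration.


Path 1 = 8 + 3 = 11 days
Path 2 = 8 + 4 = 12 days
Duration = max(11, 12) = 12 days

12 days


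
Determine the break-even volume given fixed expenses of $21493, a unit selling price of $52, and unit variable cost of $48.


Formula: BEQ = Fixed Costs / (Price - Variable Cost)
Contribution margin = $52 - $48 = $4/unit
BEQ = ceil($21493 / $4/unit) = ceil(5373.25) = 5374 units

5374 units


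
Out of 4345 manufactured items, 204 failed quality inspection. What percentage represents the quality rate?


Formula: Quality Rate = Good Pieces / Total Pieces * 100
Good pieces = 4345 - 204 = 4141
QR = 4141 / 4345 * 100 = 95.3%

95.3%


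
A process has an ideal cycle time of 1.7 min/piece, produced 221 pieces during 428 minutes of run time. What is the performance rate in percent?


Formula: Performance = (Ideal CT * Total Count) / Run Time * 100
Ideal output time = 1.7 * 221 = 375.7 min
Performance = 375.7 / 428 * 100 = 87.8%

87.8%


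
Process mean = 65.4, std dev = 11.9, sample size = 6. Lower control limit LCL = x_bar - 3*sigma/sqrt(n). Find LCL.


LCL = 65.4 - 3 * 11.9 / sqrt(6)

50.83


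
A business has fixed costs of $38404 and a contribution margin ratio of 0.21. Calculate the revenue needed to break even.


Formula: BER = Fixed Costs / Contribution Margin Ratio
BER = $38404 / 0.21
BER = $182876.19 (to the nearest cent)

$182876.19


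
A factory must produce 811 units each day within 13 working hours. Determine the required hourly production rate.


Formula: Production Rate = Daily Demand / Available Hours
Rate = 811 units/day / 13 hours/day
Rate = 62.4 units/hour

62.4 units/hour


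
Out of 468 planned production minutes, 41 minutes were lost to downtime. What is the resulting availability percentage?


Formula: Availability = (Planned Time - Downtime) / Planned Time * 100
Uptime = 468 - 41 = 427 min
Availability = 427 / 468 * 100 = 91.2%

91.2%


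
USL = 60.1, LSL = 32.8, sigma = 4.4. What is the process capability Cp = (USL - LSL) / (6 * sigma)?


Cp = (60.1 - 32.8) / (6 * 4.4)

1.03


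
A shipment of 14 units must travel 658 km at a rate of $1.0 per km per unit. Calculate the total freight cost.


TC = dist * cost * units = 658 * 1.0 * 14 = $9212.00

$9212.00


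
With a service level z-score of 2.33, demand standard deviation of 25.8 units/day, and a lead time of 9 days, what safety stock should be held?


Formula: SS = z * sigma_d * sqrt(LT)
sqrt(LT) = sqrt(9) = 3.0
SS = 2.33 * 25.8 * 3.0
SS = 180.3 units

180.3 units


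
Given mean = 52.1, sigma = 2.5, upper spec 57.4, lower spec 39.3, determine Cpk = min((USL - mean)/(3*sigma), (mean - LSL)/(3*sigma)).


Cpu = (57.4 - 52.1) / (3 * 2.5) = 0.71
Cpl = (52.1 - 39.3) / (3 * 2.5) = 1.71
Cpk = min(0.71, 1.71) = 0.71

0.71


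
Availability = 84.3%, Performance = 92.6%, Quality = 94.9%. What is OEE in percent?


Formula: OEE = Availability * Performance * Quality / 10000
A * P = 84.3% * 92.6% / 100 = 78.06%
OEE = 78.06% * 94.9% / 100 = 74.1%

74.1%


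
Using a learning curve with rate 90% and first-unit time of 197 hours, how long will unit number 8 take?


Formula: T_n = T_1 * (learning_rate)^(log2(n)) where learning_rate = rate/100
Doublings = log2(8) = 3
T_n = 197 * 0.9^3
T_n = 197 * 0.729 = 143.6 hours

143.6 hours


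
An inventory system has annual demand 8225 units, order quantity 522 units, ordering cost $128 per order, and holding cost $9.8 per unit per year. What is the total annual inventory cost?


TC = 8225/522 * 128 + 522/2 * 9.8

$4574.66


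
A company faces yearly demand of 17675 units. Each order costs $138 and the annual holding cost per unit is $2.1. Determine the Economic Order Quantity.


Formula: EOQ = sqrt(2 * D * S / H)
Numerator: 2 * 17675 * 138 = 4878300
2DS/H = 4878300 / 2.1 = 2323000.0
EOQ = sqrt(2323000.0) = 1524.1 units

1524.1 units


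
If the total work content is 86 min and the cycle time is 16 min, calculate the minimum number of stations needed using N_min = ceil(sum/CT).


Formula: N_min = ceil(Sum of Task Times / Cycle Time)
N_min = ceil(86 min / 16 min) = ceil(5.375)
N_min = 6 stations

6


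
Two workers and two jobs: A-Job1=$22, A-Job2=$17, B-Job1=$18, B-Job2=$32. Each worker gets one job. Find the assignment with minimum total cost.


Option 1: A->1 + B->2 = $22 + $32 = $54
Option 2: A->2 + B->1 = $17 + $18 = $35
Min cost = min($54, $35) = $35

$35


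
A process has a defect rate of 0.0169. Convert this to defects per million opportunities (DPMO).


DPMO = defect_rate * 1000000 = 0.0169 * 1000000

16900


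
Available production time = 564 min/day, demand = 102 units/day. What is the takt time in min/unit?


Formula: Takt Time = Available Production Time / Customer Demand
Takt = 564 min/day / 102 units/day
Takt = 5.53 min/unit

5.53 min/unit


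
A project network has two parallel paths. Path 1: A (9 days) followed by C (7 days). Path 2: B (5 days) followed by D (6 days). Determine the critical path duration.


Path 1 = 9 + 7 = 16 days
Path 2 = 5 + 6 = 11 days
Duration = max(16, 11) = 16 days

16 days


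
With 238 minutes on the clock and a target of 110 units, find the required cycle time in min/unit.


Formula: CT = Available Time / Number of Units
CT = 238 min / 110 units
CT = 2.16 min/unit

2.16 min/unit


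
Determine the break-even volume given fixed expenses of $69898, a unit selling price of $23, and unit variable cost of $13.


Formula: BEQ = Fixed Costs / (Price - Variable Cost)
Contribution margin = $23 - $13 = $10/unit
BEQ = ceil($69898 / $10/unit) = ceil(6989.8) = 6990 units

6990 units


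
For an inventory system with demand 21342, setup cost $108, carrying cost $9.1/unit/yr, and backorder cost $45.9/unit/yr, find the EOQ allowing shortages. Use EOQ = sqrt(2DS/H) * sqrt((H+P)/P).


Formula: EOQ* = sqrt(2DS/H) * sqrt((H+P)/P)
Base EOQ = sqrt(2*21342*108/9.1) = 711.74 units
Correction = sqrt((9.1+45.9)/45.9) = 1.09465
EOQ* = 711.74 * 1.09465 = 779.1 units

779.1 units


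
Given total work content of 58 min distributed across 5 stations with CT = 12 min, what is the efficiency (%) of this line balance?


Formula: Efficiency = Sum of Task Times / (N_stations * CT) * 100
Total station capacity = 5 stations * 12 min = 60 min
Efficiency = 58 / 60 * 100 = 96.7%

96.7%


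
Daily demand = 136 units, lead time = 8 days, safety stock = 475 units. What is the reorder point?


Formula: ROP = (Daily Demand * Lead Time) + Safety Stock
Demand during lead time = 136 * 8 = 1088 units
ROP = 1088 + 475 = 1563 units

1563 units


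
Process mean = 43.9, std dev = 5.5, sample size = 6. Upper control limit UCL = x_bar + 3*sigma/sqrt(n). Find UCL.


UCL = 43.9 + 3 * 5.5 / sqrt(6)

50.64


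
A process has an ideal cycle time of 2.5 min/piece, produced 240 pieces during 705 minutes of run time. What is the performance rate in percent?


Formula: Performance = (Ideal CT * Total Count) / Run Time * 100
Ideal output time = 2.5 * 240 = 600.0 min
Performance = 600.0 / 705 * 100 = 85.1%

85.1%


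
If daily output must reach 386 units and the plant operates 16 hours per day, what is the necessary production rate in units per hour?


Formula: Production Rate = Daily Demand / Available Hours
Rate = 386 units/day / 16 hours/day
Rate = 24.1 units/hour

24.1 units/hour


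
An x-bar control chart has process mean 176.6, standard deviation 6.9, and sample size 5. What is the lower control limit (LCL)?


LCL = 176.6 - 3 * 6.9 / sqrt(5)

167.34


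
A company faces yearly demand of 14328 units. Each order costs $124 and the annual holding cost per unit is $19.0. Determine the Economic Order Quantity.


Formula: EOQ = sqrt(2 * D * S / H)
Numerator: 2 * 14328 * 124 = 3553344
2DS/H = 3553344 / 19.0 = 187018.1
EOQ = sqrt(187018.1) = 432.5 units

432.5 units


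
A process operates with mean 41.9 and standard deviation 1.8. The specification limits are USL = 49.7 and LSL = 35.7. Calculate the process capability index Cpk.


Cpu = (49.7 - 41.9) / (3 * 1.8) = 1.44
Cpl = (41.9 - 35.7) / (3 * 1.8) = 1.15
Cpk = min(1.44, 1.15) = 1.15

1.15


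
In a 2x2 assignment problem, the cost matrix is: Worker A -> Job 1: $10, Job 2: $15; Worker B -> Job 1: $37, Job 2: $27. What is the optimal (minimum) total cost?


Option 1: A->1 + B->2 = $10 + $27 = $37
Option 2: A->2 + B->1 = $15 + $37 = $52
Min cost = min($37, $52) = $37

$37


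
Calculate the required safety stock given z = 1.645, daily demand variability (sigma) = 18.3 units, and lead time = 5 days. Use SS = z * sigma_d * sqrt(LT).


Formula: SS = z * sigma_d * sqrt(LT)
sqrt(LT) = sqrt(5) = 2.2361
SS = 1.645 * 18.3 * 2.2361
SS = 67.3 units

67.3 units


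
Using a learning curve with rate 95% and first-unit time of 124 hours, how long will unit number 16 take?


Formula: T_n = T_1 * (learning_rate)^(log2(n)) where learning_rate = rate/100
Doublings = log2(16) = 4
T_n = 124 * 0.95^4
T_n = 124 * 0.8145 = 101.0 hours

101.0 hours


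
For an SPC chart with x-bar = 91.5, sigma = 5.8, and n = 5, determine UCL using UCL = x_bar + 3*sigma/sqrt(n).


UCL = 91.5 + 3 * 5.8 / sqrt(5)

99.28


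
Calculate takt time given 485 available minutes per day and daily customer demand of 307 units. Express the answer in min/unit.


Formula: Takt Time = Available Production Time / Customer Demand
Takt = 485 min/day / 307 units/day
Takt = 1.58 min/unit

1.58 min/unit


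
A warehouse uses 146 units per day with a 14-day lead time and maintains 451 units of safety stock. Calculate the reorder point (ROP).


Formula: ROP = (Daily Demand * Lead Time) + Safety Stock
Demand during lead time = 146 * 14 = 2044 units
ROP = 2044 + 451 = 2495 units

2495 units


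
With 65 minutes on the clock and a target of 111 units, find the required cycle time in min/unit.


Formula: CT = Available Time / Number of Units
CT = 65 min / 111 units
CT = 0.59 min/unit

0.59 min/unit


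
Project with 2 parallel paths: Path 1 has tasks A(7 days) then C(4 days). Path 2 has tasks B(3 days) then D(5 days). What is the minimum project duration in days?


Path 1 = 7 + 4 = 11 days
Path 2 = 3 + 5 = 8 days
Duration = max(11, 8) = 11 days

11 days


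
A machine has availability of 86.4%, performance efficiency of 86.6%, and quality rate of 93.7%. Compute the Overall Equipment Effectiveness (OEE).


Formula: OEE = Availability * Performance * Quality / 10000
A * P = 86.4% * 86.6% / 100 = 74.82%
OEE = 74.82% * 93.7% / 100 = 70.1%

70.1%


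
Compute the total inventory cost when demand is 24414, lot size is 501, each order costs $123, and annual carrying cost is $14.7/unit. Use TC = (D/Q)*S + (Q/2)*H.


TC = 24414/501 * 123 + 501/2 * 14.7

$9676.21


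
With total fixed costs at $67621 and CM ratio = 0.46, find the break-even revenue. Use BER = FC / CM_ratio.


Formula: BER = Fixed Costs / Contribution Margin Ratio
BER = $67621 / 0.46
BER = $147002.17 (to the nearest cent)

$147002.17


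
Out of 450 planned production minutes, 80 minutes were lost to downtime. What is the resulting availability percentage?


Formula: Availability = (Planned Time - Downtime) / Planned Time * 100
Uptime = 450 - 80 = 370 min
Availability = 370 / 450 * 100 = 82.2%

82.2%


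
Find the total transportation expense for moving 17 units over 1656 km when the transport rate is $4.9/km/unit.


TC = dist * cost * units = 1656 * 4.9 * 17 = $137944.80

$137944.80


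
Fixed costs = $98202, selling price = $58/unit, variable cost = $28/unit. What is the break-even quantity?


Formula: BEQ = Fixed Costs / (Price - Variable Cost)
Contribution margin = $58 - $28 = $30/unit
BEQ = ceil($98202 / $30/unit) = ceil(3273.4) = 3274 units

3274 units


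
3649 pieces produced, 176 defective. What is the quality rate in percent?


Formula: Quality Rate = Good Pieces / Total Pieces * 100
Good pieces = 3649 - 176 = 3473
QR = 3473 / 3649 * 100 = 95.2%

95.2%


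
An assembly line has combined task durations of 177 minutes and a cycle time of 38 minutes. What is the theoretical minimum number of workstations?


Formula: N_min = ceil(Sum of Task Times / Cycle Time)
N_min = ceil(177 min / 38 min) = ceil(4.6579)
N_min = 5 stations

5


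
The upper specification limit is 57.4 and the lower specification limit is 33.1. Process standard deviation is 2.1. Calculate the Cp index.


Cp = (57.4 - 33.1) / (6 * 2.1)

1.93


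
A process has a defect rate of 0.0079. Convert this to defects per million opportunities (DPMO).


DPMO = defect_rate * 1000000 = 0.0079 * 1000000

7900


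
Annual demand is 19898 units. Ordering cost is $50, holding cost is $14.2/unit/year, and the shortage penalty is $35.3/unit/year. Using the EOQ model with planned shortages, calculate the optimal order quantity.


Formula: EOQ* = sqrt(2DS/H) * sqrt((H+P)/P)
Base EOQ = sqrt(2*19898*50/14.2) = 374.34 units
Correction = sqrt((14.2+35.3)/35.3) = 1.18417
EOQ* = 374.34 * 1.18417 = 443.3 units

443.3 units


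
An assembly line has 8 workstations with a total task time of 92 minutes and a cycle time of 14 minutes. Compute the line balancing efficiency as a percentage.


Formula: Efficiency = Sum of Task Times / (N_stations * CT) * 100
Total station capacity = 8 stations * 14 min = 112 min
Efficiency = 92 / 112 * 100 = 82.1%

82.1%


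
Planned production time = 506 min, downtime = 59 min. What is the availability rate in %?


Formula: Availability = (Planned Time - Downtime) / Planned Time * 100
Uptime = 506 - 59 = 447 min
Availability = 447 / 506 * 100 = 88.3%

88.3%


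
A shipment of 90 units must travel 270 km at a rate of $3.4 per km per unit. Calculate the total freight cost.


TC = dist * cost * units = 270 * 3.4 * 90 = $82620.00

$82620.00


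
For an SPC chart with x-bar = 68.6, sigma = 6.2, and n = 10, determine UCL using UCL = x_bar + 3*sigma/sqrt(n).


UCL = 68.6 + 3 * 6.2 / sqrt(10)

74.48


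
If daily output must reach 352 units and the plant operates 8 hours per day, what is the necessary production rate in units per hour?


Formula: Production Rate = Daily Demand / Available Hours
Rate = 352 units/day / 8 hours/day
Rate = 44.0 units/hour

44.0 units/hour


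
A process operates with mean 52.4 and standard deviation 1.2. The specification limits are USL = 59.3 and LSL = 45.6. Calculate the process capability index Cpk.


Cpu = (59.3 - 52.4) / (3 * 1.2) = 1.92
Cpl = (52.4 - 45.6) / (3 * 1.2) = 1.89
Cpk = min(1.92, 1.89) = 1.89

1.89


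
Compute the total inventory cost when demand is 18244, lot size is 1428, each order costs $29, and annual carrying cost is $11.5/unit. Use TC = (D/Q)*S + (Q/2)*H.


TC = 18244/1428 * 29 + 1428/2 * 11.5

$8581.50


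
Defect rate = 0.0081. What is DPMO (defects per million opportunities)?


DPMO = defect_rate * 1000000 = 0.0081 * 1000000

8100


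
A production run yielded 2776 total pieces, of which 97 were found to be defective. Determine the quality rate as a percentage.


Formula: Quality Rate = Good Pieces / Total Pieces * 100
Good pieces = 2776 - 97 = 2679
QR = 2679 / 2776 * 100 = 96.5%

96.5%


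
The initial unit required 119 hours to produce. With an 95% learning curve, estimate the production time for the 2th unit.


Formula: T_n = T_1 * (learning_rate)^(log2(n)) where learning_rate = rate/100
Doublings = log2(2) = 1
T_n = 119 * 0.95^1
T_n = 119 * 0.95 = 113.1 hours

113.1 hours


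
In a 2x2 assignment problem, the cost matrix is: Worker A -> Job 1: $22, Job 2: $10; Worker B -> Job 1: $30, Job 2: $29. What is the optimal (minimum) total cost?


Option 1: A->1 + B->2 = $22 + $29 = $51
Option 2: A->2 + B->1 = $10 + $30 = $40
Min cost = min($51, $40) = $40

$40


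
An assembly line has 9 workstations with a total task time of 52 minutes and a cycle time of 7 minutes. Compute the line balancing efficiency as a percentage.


Formula: Efficiency = Sum of Task Times / (N_stations * CT) * 100
Total station capacity = 9 stations * 7 min = 63 min
Efficiency = 52 / 63 * 100 = 82.5%

82.5%


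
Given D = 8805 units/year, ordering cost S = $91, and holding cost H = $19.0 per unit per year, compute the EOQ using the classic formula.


Formula: EOQ = sqrt(2 * D * S / H)
Numerator: 2 * 8805 * 91 = 1602510
2DS/H = 1602510 / 19.0 = 84342.6
EOQ = sqrt(84342.6) = 290.4 units

290.4 units


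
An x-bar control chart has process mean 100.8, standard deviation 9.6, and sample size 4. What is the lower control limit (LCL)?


LCL = 100.8 - 3 * 9.6 / sqrt(4)

86.4


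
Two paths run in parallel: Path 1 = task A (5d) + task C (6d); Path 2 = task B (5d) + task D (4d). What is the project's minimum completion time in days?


Path 1 = 5 + 6 = 11 days
Path 2 = 5 + 4 = 9 days
Duration = max(11, 9) = 11 days

11 days


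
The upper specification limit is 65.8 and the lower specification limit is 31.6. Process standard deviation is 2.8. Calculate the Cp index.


Cp = (65.8 - 31.6) / (6 * 2.8)

2.04


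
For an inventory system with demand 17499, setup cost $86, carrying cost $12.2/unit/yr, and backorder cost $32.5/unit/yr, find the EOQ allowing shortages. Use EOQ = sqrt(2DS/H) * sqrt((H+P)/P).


Formula: EOQ* = sqrt(2DS/H) * sqrt((H+P)/P)
Base EOQ = sqrt(2*17499*86/12.2) = 496.7 units
Correction = sqrt((12.2+32.5)/32.5) = 1.17277
EOQ* = 496.7 * 1.17277 = 582.5 units

582.5 units


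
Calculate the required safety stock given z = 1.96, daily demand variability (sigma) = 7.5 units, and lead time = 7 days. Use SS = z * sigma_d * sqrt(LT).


Formula: SS = z * sigma_d * sqrt(LT)
sqrt(LT) = sqrt(7) = 2.6458
SS = 1.96 * 7.5 * 2.6458
SS = 38.9 units

38.9 units


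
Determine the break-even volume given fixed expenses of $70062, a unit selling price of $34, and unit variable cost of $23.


Formula: BEQ = Fixed Costs / (Price - Variable Cost)
Contribution margin = $34 - $23 = $11/unit
BEQ = ceil($70062 / $11/unit) = ceil(6369.27) = 6370 units

6370 units


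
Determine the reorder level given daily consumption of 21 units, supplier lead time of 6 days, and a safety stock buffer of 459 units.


Formula: ROP = (Daily Demand * Lead Time) + Safety Stock
Demand during lead time = 21 * 6 = 126 units
ROP = 126 + 459 = 585 units

585 units


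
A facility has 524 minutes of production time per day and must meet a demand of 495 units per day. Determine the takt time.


Formula: Takt Time = Available Production Time / Customer Demand
Takt = 524 min/day / 495 units/day
Takt = 1.06 min/unit

1.06 min/unit


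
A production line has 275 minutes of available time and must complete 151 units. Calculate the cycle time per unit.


Formula: CT = Available Time / Number of Units
CT = 275 min / 151 units
CT = 1.82 min/unit

1.82 min/unit


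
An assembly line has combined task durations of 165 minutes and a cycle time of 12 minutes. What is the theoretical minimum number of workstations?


Formula: N_min = ceil(Sum of Task Times / Cycle Time)
N_min = ceil(165 min / 12 min) = ceil(13.75)
N_min = 14 stations

14


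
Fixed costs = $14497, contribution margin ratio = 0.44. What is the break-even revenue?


Formula: BER = Fixed Costs / Contribution Margin Ratio
BER = $14497 / 0.44
BER = $32947.73 (to the nearest cent)

$32947.73


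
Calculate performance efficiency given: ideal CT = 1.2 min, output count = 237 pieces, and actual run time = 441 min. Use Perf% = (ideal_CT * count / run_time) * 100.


Formula: Performance = (Ideal CT * Total Count) / Run Time * 100
Ideal output time = 1.2 * 237 = 284.4 min
Performance = 284.4 / 441 * 100 = 64.5%

64.5%


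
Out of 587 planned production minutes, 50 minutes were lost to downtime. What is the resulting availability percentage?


Formula: Availability = (Planned Time - Downtime) / Planned Time * 100
Uptime = 587 - 50 = 537 min
Availability = 537 / 587 * 100 = 91.5%

91.5%


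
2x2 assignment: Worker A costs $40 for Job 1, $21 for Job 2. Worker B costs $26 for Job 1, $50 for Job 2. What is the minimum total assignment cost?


Option 1: A->1 + B->2 = $40 + $50 = $90
Option 2: A->2 + B->1 = $21 + $26 = $47
Min cost = min($90, $47) = $47

$47


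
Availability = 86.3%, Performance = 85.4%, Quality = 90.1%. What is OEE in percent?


Formula: OEE = Availability * Performance * Quality / 10000
A * P = 86.3% * 85.4% / 100 = 73.7%
OEE = 73.7% * 90.1% / 100 = 66.4%

66.4%


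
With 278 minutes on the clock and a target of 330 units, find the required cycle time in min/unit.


Formula: CT = Available Time / Number of Units
CT = 278 min / 330 units
CT = 0.84 min/unit

0.84 min/unit


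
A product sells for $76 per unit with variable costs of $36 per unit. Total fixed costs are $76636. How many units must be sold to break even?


Formula: BEQ = Fixed Costs / (Price - Variable Cost)
Contribution margin = $76 - $36 = $40/unit
BEQ = ceil($76636 / $40/unit) = ceil(1915.9) = 1916 units

1916 units


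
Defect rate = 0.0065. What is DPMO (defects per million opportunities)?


DPMO = defect_rate * 1000000 = 0.0065 * 1000000

6500


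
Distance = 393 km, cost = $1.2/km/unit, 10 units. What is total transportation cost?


TC = dist * cost * units = 393 * 1.2 * 10 = $4716.00

$4716.00


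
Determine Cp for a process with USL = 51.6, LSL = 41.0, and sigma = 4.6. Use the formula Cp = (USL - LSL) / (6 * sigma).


Cp = (51.6 - 41.0) / (6 * 4.6)

0.38


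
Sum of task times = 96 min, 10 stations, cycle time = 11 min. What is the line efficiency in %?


Formula: Efficiency = Sum of Task Times / (N_stations * CT) * 100
Total station capacity = 10 stations * 11 min = 110 min
Efficiency = 96 / 110 * 100 = 87.3%

87.3%


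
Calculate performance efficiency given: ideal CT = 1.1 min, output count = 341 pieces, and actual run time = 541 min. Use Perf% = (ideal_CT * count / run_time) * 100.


Formula: Performance = (Ideal CT * Total Count) / Run Time * 100
Ideal output time = 1.1 * 341 = 375.1 min
Performance = 375.1 / 541 * 100 = 69.3%

69.3%


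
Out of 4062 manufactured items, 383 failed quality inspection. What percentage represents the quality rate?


Formula: Quality Rate = Good Pieces / Total Pieces * 100
Good pieces = 4062 - 383 = 3679
QR = 3679 / 4062 * 100 = 90.6%

90.6%


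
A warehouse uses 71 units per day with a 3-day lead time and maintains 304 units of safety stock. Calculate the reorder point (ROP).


Formula: ROP = (Daily Demand * Lead Time) + Safety Stock
Demand during lead time = 71 * 3 = 213 units
ROP = 213 + 304 = 517 units

517 units


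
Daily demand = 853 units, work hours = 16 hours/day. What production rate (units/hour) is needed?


Formula: Production Rate = Daily Demand / Available Hours
Rate = 853 units/day / 16 hours/day
Rate = 53.3 units/hour

53.3 units/hour


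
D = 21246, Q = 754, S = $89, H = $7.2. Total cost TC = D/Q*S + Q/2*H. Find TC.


TC = 21246/754 * 89 + 754/2 * 7.2

$5222.22


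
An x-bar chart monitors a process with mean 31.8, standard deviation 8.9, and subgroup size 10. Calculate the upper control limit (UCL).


UCL = 31.8 + 3 * 8.9 / sqrt(10)

40.24


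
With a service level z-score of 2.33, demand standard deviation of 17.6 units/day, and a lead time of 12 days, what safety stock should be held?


Formula: SS = z * sigma_d * sqrt(LT)
sqrt(LT) = sqrt(12) = 3.4641
SS = 2.33 * 17.6 * 3.4641
SS = 142.1 units

142.1 units


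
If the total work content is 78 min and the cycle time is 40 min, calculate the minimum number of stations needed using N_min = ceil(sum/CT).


Formula: N_min = ceil(Sum of Task Times / Cycle Time)
N_min = ceil(78 min / 40 min) = ceil(1.95)
N_min = 2 stations

2


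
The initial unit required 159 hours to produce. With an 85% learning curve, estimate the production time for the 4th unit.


Formula: T_n = T_1 * (learning_rate)^(log2(n)) where learning_rate = rate/100
Doublings = log2(4) = 2
T_n = 159 * 0.85^2
T_n = 159 * 0.7225 = 114.9 hours

114.9 hours


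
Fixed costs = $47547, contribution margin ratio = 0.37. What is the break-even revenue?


Formula: BER = Fixed Costs / Contribution Margin Ratio
BER = $47547 / 0.37
BER = $128505.41 (to the nearest cent)

$128505.41


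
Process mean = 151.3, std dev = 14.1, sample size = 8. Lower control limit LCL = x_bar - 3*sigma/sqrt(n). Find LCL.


LCL = 151.3 - 3 * 14.1 / sqrt(8)

136.34


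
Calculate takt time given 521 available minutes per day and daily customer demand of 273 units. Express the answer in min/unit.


Formula: Takt Time = Available Production Time / Customer Demand
Takt = 521 min/day / 273 units/day
Takt = 1.91 min/unit

1.91 min/unit


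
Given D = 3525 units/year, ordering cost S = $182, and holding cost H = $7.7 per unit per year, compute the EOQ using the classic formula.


Formula: EOQ = sqrt(2 * D * S / H)
Numerator: 2 * 3525 * 182 = 1283100
2DS/H = 1283100 / 7.7 = 166636.4
EOQ = sqrt(166636.4) = 408.2 units

408.2 units


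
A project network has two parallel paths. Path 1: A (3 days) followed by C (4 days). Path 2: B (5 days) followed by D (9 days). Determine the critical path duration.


Path 1 = 3 + 4 = 7 days
Path 2 = 5 + 9 = 14 days
Duration = max(7, 14) = 14 days

14 days


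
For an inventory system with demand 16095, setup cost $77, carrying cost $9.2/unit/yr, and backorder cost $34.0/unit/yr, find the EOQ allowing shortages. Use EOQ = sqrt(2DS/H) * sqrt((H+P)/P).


Formula: EOQ* = sqrt(2DS/H) * sqrt((H+P)/P)
Base EOQ = sqrt(2*16095*77/9.2) = 519.05 units
Correction = sqrt((9.2+34.0)/34.0) = 1.1272
EOQ* = 519.05 * 1.1272 = 585.1 units

585.1 units


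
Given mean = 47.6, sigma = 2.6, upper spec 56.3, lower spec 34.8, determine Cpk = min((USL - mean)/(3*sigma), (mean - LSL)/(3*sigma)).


Cpu = (56.3 - 47.6) / (3 * 2.6) = 1.12
Cpl = (47.6 - 34.8) / (3 * 2.6) = 1.64
Cpk = min(1.12, 1.64) = 1.12

1.12


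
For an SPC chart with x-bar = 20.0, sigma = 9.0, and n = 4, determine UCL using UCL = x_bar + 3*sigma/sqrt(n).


UCL = 20.0 + 3 * 9.0 / sqrt(4)

33.5


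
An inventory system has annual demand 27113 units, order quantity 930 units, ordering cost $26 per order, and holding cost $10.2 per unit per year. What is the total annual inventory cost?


TC = 27113/930 * 26 + 930/2 * 10.2

$5501.00


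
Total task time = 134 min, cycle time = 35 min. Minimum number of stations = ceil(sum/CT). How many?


Formula: N_min = ceil(Sum of Task Times / Cycle Time)
N_min = ceil(134 min / 35 min) = ceil(3.8286)
N_min = 4 stations

4


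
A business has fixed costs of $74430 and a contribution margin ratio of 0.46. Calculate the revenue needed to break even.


Formula: BER = Fixed Costs / Contribution Margin Ratio
BER = $74430 / 0.46
BER = $161804.35 (to the nearest cent)

$161804.35


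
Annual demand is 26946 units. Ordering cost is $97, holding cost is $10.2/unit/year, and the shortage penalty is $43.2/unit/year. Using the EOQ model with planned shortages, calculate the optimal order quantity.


Formula: EOQ* = sqrt(2DS/H) * sqrt((H+P)/P)
Base EOQ = sqrt(2*26946*97/10.2) = 715.89 units
Correction = sqrt((10.2+43.2)/43.2) = 1.11181
EOQ* = 715.89 * 1.11181 = 795.9 units

795.9 units


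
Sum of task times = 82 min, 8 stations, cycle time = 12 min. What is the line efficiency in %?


Formula: Efficiency = Sum of Task Times / (N_stations * CT) * 100
Total station capacity = 8 stations * 12 min = 96 min
Efficiency = 82 / 96 * 100 = 85.4%

85.4%


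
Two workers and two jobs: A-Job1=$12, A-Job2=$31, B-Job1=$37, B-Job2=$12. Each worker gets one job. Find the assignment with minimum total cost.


Option 1: A->1 + B->2 = $12 + $12 = $24
Option 2: A->2 + B->1 = $31 + $37 = $68
Min cost = min($24, $68) = $24

$24


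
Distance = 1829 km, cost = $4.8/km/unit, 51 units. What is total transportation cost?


TC = dist * cost * units = 1829 * 4.8 * 51 = $447739.20

$447739.20


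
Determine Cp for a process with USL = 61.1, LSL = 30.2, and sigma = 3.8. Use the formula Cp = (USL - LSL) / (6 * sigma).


Cp = (61.1 - 30.2) / (6 * 3.8)

1.36


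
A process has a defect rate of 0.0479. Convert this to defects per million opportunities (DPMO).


DPMO = defect_rate * 1000000 = 0.0479 * 1000000

47900


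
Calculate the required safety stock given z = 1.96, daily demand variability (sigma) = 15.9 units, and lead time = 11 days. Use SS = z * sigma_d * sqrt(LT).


Formula: SS = z * sigma_d * sqrt(LT)
sqrt(LT) = sqrt(11) = 3.3166
SS = 1.96 * 15.9 * 3.3166
SS = 103.4 units

103.4 units


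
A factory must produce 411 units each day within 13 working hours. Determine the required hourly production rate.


Formula: Production Rate = Daily Demand / Available Hours
Rate = 411 units/day / 13 hours/day
Rate = 31.6 units/hour

31.6 units/hour


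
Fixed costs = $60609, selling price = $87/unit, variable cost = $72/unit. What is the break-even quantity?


Formula: BEQ = Fixed Costs / (Price - Variable Cost)
Contribution margin = $87 - $72 = $15/unit
BEQ = ceil($60609 / $15/unit) = ceil(4040.6) = 4041 units

4041 units


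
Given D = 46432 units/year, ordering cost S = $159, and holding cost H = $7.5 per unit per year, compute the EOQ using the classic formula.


Formula: EOQ = sqrt(2 * D * S / H)
Numerator: 2 * 46432 * 159 = 14765376
2DS/H = 14765376 / 7.5 = 1968716.8
EOQ = sqrt(1968716.8) = 1403.1 units

1403.1 units


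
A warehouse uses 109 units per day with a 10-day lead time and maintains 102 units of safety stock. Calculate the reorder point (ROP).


Formula: ROP = (Daily Demand * Lead Time) + Safety Stock
Demand during lead time = 109 * 10 = 1090 units
ROP = 1090 + 102 = 1192 units

1192 units


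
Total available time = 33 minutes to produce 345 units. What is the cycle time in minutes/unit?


Formula: CT = Available Time / Number of Units
CT = 33 min / 345 units
CT = 0.1 min/unit

0.1 min/unit


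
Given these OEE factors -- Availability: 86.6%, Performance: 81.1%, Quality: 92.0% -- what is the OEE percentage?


Formula: OEE = Availability * Performance * Quality / 10000
A * P = 86.6% * 81.1% / 100 = 70.23%
OEE = 70.23% * 92.0% / 100 = 64.6%

64.6%


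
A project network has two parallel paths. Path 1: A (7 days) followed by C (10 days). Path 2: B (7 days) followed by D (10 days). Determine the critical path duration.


Path 1 = 7 + 10 = 17 days
Path 2 = 7 + 10 = 17 days
Duration = max(17, 17) = 17 days

17 days


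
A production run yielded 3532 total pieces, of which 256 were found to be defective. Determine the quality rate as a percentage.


Formula: Quality Rate = Good Pieces / Total Pieces * 100
Good pieces = 3532 - 256 = 3276
QR = 3276 / 3532 * 100 = 92.8%

92.8%


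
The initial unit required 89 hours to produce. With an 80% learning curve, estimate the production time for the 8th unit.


Formula: T_n = T_1 * (learning_rate)^(log2(n)) where learning_rate = rate/100
Doublings = log2(8) = 3
T_n = 89 * 0.8^3
T_n = 89 * 0.512 = 45.6 hours

45.6 hours


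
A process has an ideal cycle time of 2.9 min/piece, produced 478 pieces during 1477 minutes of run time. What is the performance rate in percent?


Formula: Performance = (Ideal CT * Total Count) / Run Time * 100
Ideal output time = 2.9 * 478 = 1386.2 min
Performance = 1386.2 / 1477 * 100 = 93.9%

93.9%


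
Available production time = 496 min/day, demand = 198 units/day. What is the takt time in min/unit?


Formula: Takt Time = Available Production Time / Customer Demand
Takt = 496 min/day / 198 units/day
Takt = 2.51 min/unit

2.51 min/unit


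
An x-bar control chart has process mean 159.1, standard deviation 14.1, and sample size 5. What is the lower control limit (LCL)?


LCL = 159.1 - 3 * 14.1 / sqrt(5)

140.18


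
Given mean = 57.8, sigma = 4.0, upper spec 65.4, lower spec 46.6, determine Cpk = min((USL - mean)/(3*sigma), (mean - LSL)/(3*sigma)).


Cpu = (65.4 - 57.8) / (3 * 4.0) = 0.63
Cpl = (57.8 - 46.6) / (3 * 4.0) = 0.93
Cpk = min(0.63, 0.93) = 0.63

0.63


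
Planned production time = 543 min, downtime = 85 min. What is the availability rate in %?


Formula: Availability = (Planned Time - Downtime) / Planned Time * 100
Uptime = 543 - 85 = 458 min
Availability = 458 / 543 * 100 = 84.3%

84.3%


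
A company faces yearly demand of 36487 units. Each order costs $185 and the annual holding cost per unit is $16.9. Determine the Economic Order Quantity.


Formula: EOQ = sqrt(2 * D * S / H)
Numerator: 2 * 36487 * 185 = 13500190
2DS/H = 13500190 / 16.9 = 798827.8
EOQ = sqrt(798827.8) = 893.8 units

893.8 units


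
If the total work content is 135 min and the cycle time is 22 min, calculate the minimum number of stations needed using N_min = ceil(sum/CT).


Formula: N_min = ceil(Sum of Task Times / Cycle Time)
N_min = ceil(135 min / 22 min) = ceil(6.1364)
N_min = 7 stations

7


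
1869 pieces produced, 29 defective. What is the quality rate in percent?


Formula: Quality Rate = Good Pieces / Total Pieces * 100
Good pieces = 1869 - 29 = 1840
QR = 1840 / 1869 * 100 = 98.4%

98.4%


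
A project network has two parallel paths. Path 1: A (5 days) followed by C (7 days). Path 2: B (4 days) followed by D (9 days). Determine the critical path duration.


Path 1 = 5 + 7 = 12 days
Path 2 = 4 + 9 = 13 days
Duration = max(12, 13) = 13 days

13 days
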